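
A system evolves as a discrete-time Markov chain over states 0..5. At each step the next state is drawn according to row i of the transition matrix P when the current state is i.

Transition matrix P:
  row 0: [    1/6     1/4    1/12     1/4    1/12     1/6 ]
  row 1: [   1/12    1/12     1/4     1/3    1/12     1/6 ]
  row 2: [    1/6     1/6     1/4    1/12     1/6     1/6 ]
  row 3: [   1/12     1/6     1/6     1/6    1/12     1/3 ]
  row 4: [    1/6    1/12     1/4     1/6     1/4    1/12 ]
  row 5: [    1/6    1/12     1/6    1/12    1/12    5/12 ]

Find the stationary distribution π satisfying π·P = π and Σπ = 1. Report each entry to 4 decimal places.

π = [0.1415, 0.1367, 0.1922, 0.1648, 0.1192, 0.2456]

Balance equations π_j = Σ_i π_i·P[i][j]:
  π_0 = 1/6·π_0 + 1/12·π_1 + 1/6·π_2 + 1/12·π_3 + 1/6·π_4 + 1/6·π_5
  π_1 = 1/4·π_0 + 1/12·π_1 + 1/6·π_2 + 1/6·π_3 + 1/12·π_4 + 1/12·π_5
  π_2 = 1/12·π_0 + 1/4·π_1 + 1/4·π_2 + 1/6·π_3 + 1/4·π_4 + 1/6·π_5
  π_3 = 1/4·π_0 + 1/3·π_1 + 1/12·π_2 + 1/6·π_3 + 1/6·π_4 + 1/12·π_5
  π_4 = 1/12·π_0 + 1/12·π_1 + 1/6·π_2 + 1/12·π_3 + 1/4·π_4 + 1/12·π_5
  normalize: π_0 + π_1 + π_2 + π_3 + π_4 + π_5 = 1
Solving the linear system gives exactly π = [8168/57705, 4732/34623, 6655/34623, 28522/173115, 20639/173115, 8503/34623].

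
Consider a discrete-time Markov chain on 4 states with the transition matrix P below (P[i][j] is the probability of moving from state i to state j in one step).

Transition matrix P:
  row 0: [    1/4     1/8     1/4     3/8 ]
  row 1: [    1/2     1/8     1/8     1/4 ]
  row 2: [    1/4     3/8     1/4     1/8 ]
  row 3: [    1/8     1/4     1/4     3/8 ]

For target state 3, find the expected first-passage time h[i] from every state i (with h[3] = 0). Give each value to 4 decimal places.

First-step conditioning: h[3] = 0; for i ≠ 3, h[i] = 1 + Σ_k P[i][k]·h[k].
  h[0] = 1 + 1/4·h[0] + 1/8·h[1] + 1/4·h[2]
  h[1] = 1 + 1/2·h[0] + 1/8·h[1] + 1/8·h[2]
  h[2] = 1 + 1/4·h[0] + 3/8·h[1] + 1/4·h[2]
Solving the 3×3 linear system over states ≠ 3 gives exactly h = [44/13, 48/13, 56/13, 0] (h[3] = 0 is the target).

h = [3.3846, 3.6923, 4.3077, 0.0000]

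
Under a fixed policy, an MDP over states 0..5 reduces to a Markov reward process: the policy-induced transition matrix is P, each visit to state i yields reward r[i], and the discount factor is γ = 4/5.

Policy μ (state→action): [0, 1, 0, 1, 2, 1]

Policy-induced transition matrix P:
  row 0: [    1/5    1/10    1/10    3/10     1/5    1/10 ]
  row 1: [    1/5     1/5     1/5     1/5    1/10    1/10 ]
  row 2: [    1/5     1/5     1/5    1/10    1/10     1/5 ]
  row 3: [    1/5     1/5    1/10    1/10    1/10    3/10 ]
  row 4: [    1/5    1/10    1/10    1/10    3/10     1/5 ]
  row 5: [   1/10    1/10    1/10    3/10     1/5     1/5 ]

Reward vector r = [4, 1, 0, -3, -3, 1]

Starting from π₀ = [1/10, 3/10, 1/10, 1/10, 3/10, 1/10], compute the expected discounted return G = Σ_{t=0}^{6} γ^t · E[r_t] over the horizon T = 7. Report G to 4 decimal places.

G = -0.4146

t=0: π = [0.1000, 0.3000, 0.1000, 0.1000, 0.3000, 0.1000], E[r] = -0.4000, γ^t·E[r] = -0.400000, running G = -0.400000
t=1: π = [0.1900, 0.1500, 0.1400, 0.1700, 0.1800, 0.1700], E[r] = 0.0300, γ^t·E[r] = 0.024000, running G = -0.376000
t=2: π = [0.1830, 0.1460, 0.1290, 0.1870, 0.1720, 0.1830], E[r] = -0.0160, γ^t·E[r] = -0.010240, running G = -0.386240
t=3: π = [0.1817, 0.1462, 0.1275, 0.1878, 0.1710, 0.1858], E[r] = -0.0176, γ^t·E[r] = -0.009011, running G = -0.395251
t=4: π = [0.1814, 0.1462, 0.1274, 0.1881, 0.1710, 0.1860], E[r] = -0.0194, γ^t·E[r] = -0.007942, running G = -0.403193
t=5: π = [0.1814, 0.1462, 0.1274, 0.1881, 0.1709, 0.1861], E[r] = -0.0193, γ^t·E[r] = -0.006311, running G = -0.409505
t=6: π = [0.1814, 0.1462, 0.1274, 0.1881, 0.1709, 0.1861], E[r] = -0.0193, γ^t·E[r] = -0.005066, running G = -0.414571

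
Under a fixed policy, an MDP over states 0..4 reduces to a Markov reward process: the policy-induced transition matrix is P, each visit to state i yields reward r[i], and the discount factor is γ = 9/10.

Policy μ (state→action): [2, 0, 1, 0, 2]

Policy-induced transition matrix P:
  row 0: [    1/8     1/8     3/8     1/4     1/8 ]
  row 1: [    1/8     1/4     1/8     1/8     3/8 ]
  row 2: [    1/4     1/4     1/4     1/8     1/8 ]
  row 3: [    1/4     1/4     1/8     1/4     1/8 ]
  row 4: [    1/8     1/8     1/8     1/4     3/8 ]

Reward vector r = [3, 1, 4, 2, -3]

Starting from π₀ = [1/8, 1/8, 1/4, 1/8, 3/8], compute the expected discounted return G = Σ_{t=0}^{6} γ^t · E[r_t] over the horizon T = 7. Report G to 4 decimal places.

G = 5.5823

t=0: π = [0.1250, 0.1250, 0.2500, 0.1250, 0.3750], E[r] = 0.6250, γ^t·E[r] = 0.625000, running G = 0.625000
t=1: π = [0.1719, 0.1875, 0.1875, 0.2031, 0.2500], E[r] = 1.1094, γ^t·E[r] = 0.998438, running G = 1.623438
t=2: π = [0.1738, 0.1973, 0.1914, 0.2031, 0.2344], E[r] = 1.1875, γ^t·E[r] = 0.961875, running G = 2.585313
t=3: π = [0.1743, 0.1990, 0.1924, 0.2014, 0.2329], E[r] = 1.1956, γ^t·E[r] = 0.871561, running G = 3.456873
t=4: π = [0.1742, 0.1991, 0.1926, 0.2011, 0.2330], E[r] = 1.1955, γ^t·E[r] = 0.784385, running G = 4.241258
t=5: π = [0.1742, 0.1991, 0.1926, 0.2010, 0.2330], E[r] = 1.1953, γ^t·E[r] = 0.705811, running G = 4.947069
t=6: π = [0.1742, 0.1991, 0.1926, 0.2010, 0.2330], E[r] = 1.1952, γ^t·E[r] = 0.635195, running G = 5.582264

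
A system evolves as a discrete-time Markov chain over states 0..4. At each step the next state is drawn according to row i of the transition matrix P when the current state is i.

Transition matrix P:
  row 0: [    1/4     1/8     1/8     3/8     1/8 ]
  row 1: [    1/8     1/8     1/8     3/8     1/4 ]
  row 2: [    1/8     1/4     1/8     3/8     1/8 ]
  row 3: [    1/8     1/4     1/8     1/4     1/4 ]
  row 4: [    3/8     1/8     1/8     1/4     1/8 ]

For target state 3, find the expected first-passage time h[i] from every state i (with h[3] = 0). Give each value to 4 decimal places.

First-step conditioning: h[3] = 0; for i ≠ 3, h[i] = 1 + Σ_k P[i][k]·h[k].
  h[0] = 1 + 1/4·h[0] + 1/8·h[1] + 1/8·h[2] + 1/8·h[4]
  h[1] = 1 + 1/8·h[0] + 1/8·h[1] + 1/8·h[2] + 1/4·h[4]
  h[2] = 1 + 1/8·h[0] + 1/4·h[1] + 1/8·h[2] + 1/8·h[4]
  h[4] = 1 + 3/8·h[0] + 1/8·h[1] + 1/8·h[2] + 1/8·h[4]
Solving the 4×4 linear system over states ≠ 3 gives exactly h = [4096/1463, 4160/1463, 216/77, 0, 4608/1463] (h[3] = 0 is the target).

h = [2.7997, 2.8435, 2.8052, 0.0000, 3.1497]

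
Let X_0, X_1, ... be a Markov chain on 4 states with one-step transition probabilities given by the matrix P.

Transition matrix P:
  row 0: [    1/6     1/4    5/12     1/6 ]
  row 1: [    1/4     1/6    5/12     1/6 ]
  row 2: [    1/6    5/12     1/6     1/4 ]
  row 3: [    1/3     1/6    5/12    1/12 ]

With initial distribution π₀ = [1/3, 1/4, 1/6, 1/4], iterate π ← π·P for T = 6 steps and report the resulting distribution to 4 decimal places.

π = [0.2189, 0.2683, 0.3333, 0.1795]

t=0: π = [0.3333, 0.2500, 0.1667, 0.2500]
t=1: π = [0.2292, 0.2361, 0.3750, 0.1597]
t=2: π = [0.2130, 0.2795, 0.3229, 0.1846]
t=3: π = [0.2207, 0.2651, 0.3359, 0.1782]
t=4: π = [0.2185, 0.2690, 0.3327, 0.1798]
t=5: π = [0.2191, 0.2680, 0.3335, 0.1794]
t=6: π = [0.2189, 0.2683, 0.3333, 0.1795]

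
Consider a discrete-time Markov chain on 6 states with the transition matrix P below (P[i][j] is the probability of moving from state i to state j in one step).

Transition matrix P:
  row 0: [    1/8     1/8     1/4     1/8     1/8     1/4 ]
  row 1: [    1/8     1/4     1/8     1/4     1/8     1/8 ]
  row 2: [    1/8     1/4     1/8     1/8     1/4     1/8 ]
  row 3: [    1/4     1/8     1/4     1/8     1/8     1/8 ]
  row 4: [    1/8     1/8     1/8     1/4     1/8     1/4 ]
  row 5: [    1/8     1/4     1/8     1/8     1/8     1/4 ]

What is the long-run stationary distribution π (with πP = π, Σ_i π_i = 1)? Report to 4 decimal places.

π = [0.1459, 0.1927, 0.1641, 0.1673, 0.1455, 0.1845]

Balance equations π_j = Σ_i π_i·P[i][j]:
  π_0 = 1/8·π_0 + 1/8·π_1 + 1/8·π_2 + 1/4·π_3 + 1/8·π_4 + 1/8·π_5
  π_1 = 1/8·π_0 + 1/4·π_1 + 1/4·π_2 + 1/8·π_3 + 1/8·π_4 + 1/4·π_5
  π_2 = 1/4·π_0 + 1/8·π_1 + 1/8·π_2 + 1/4·π_3 + 1/8·π_4 + 1/8·π_5
  π_3 = 1/8·π_0 + 1/4·π_1 + 1/8·π_2 + 1/8·π_3 + 1/4·π_4 + 1/8·π_5
  π_4 = 1/8·π_0 + 1/8·π_1 + 1/4·π_2 + 1/8·π_3 + 1/8·π_4 + 1/8·π_5
  normalize: π_0 + π_1 + π_2 + π_3 + π_4 + π_5 = 1
Solving the linear system gives exactly π = [4856/33281, 6412/33281, 5463/33281, 5567/33281, 4843/33281, 6140/33281].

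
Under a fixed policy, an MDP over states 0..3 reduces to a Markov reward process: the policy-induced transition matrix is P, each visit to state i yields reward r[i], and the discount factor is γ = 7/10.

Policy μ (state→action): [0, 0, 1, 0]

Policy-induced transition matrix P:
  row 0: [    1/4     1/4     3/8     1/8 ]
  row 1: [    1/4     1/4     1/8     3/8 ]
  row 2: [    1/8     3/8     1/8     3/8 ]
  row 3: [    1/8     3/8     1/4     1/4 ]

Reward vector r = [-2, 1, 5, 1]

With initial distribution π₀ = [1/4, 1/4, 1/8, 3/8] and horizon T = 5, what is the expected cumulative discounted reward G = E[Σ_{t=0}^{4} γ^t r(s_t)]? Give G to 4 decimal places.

t=0: π = [0.2500, 0.2500, 0.1250, 0.3750], E[r] = 0.7500, γ^t·E[r] = 0.750000, running G = 0.750000
t=1: π = [0.1875, 0.3125, 0.2344, 0.2656], E[r] = 1.3750, γ^t·E[r] = 0.962500, running G = 1.712500
t=2: π = [0.1875, 0.3125, 0.2051, 0.2949], E[r] = 1.2578, γ^t·E[r] = 0.616328, running G = 2.328828
t=3: π = [0.1875, 0.3125, 0.2087, 0.2913], E[r] = 1.2725, γ^t·E[r] = 0.436454, running G = 2.765282
t=4: π = [0.1875, 0.3125, 0.2083, 0.2917], E[r] = 1.2706, γ^t·E[r] = 0.305078, running G = 3.070360

G = 3.0704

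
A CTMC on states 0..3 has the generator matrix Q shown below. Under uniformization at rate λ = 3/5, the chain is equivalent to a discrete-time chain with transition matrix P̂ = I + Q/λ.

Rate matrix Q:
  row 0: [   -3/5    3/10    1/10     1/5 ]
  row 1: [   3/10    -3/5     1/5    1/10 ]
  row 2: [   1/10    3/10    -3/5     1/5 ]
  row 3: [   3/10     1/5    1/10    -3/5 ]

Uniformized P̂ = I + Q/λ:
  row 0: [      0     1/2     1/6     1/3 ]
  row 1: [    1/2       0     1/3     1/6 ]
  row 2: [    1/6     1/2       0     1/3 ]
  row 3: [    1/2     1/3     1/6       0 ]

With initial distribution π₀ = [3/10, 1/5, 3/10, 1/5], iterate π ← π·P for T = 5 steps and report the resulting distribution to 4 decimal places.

π = [0.2835, 0.3166, 0.1845, 0.2154]

t=0: π = [0.3000, 0.2000, 0.3000, 0.2000]
t=1: π = [0.2500, 0.3667, 0.1500, 0.2333]
t=2: π = [0.3250, 0.2778, 0.2028, 0.1944]
t=3: π = [0.2699, 0.3287, 0.1792, 0.2222]
t=4: π = [0.3053, 0.2986, 0.1916, 0.2045]
t=5: π = [0.2835, 0.3166, 0.1845, 0.2154]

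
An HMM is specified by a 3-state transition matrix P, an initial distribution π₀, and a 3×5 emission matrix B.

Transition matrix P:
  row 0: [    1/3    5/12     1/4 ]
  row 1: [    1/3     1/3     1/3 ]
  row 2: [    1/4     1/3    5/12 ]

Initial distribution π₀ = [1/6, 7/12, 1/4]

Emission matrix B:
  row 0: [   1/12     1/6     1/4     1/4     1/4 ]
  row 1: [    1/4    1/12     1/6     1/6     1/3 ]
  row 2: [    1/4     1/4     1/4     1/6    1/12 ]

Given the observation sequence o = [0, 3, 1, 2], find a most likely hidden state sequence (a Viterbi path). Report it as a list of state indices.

t=0: δ = [1.389e-02, 1.458e-01, 6.250e-02]  (obs o_0=0)
t=1: δ = [1.215e-02, 8.102e-03, 8.102e-03]  ψ = [1, 1, 1]  (obs o_1=3)
t=2: δ = [6.752e-04, 4.220e-04, 8.439e-04]  ψ = [0, 0, 2]  (obs o_2=1)
t=3: δ = [5.626e-05, 4.689e-05, 8.791e-05]  ψ = [0, 0, 2]  (obs o_3=2)
backtrack: best end state = 2; path = [1, 2, 2, 2]

path = [1, 2, 2, 2]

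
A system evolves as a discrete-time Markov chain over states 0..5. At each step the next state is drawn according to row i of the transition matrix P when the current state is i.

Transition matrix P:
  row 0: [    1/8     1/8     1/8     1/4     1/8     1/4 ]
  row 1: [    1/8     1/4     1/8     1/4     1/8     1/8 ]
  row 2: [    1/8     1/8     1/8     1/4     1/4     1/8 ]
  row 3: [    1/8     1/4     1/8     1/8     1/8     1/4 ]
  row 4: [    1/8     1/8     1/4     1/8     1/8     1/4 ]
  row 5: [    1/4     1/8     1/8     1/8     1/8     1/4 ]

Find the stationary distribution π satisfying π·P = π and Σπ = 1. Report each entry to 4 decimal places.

Balance equations π_j = Σ_i π_i·P[i][j]:
  π_0 = 1/8·π_0 + 1/8·π_1 + 1/8·π_2 + 1/8·π_3 + 1/8·π_4 + 1/4·π_5
  π_1 = 1/8·π_0 + 1/4·π_1 + 1/8·π_2 + 1/4·π_3 + 1/8·π_4 + 1/8·π_5
  π_2 = 1/8·π_0 + 1/8·π_1 + 1/8·π_2 + 1/8·π_3 + 1/4·π_4 + 1/8·π_5
  π_3 = 1/4·π_0 + 1/4·π_1 + 1/4·π_2 + 1/8·π_3 + 1/8·π_4 + 1/8·π_5
  π_4 = 1/8·π_0 + 1/8·π_1 + 1/4·π_2 + 1/8·π_3 + 1/8·π_4 + 1/8·π_5
  normalize: π_0 + π_1 + π_2 + π_3 + π_4 + π_5 = 1
Solving the linear system gives exactly π = [533/3521, 85/503, 1/7, 92/503, 1/7, 743/3521].

π = [0.1514, 0.1690, 0.1429, 0.1829, 0.1429, 0.2110]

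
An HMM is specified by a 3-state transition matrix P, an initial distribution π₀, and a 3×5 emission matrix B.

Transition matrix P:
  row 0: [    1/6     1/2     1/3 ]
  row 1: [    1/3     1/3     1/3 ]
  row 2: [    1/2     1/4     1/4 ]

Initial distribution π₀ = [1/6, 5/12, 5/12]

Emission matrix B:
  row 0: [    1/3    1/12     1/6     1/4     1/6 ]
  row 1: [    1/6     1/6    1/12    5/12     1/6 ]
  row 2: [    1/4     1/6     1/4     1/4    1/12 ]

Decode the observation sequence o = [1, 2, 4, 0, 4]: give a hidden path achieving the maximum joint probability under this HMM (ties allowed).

t=0: δ = [1.389e-02, 6.944e-02, 6.944e-02]  (obs o_0=1)
t=1: δ = [5.787e-03, 1.929e-03, 5.787e-03]  ψ = [2, 1, 1]  (obs o_1=2)
t=2: δ = [4.823e-04, 4.823e-04, 1.608e-04]  ψ = [2, 0, 0]  (obs o_2=4)
t=3: δ = [5.358e-05, 4.019e-05, 4.019e-05]  ψ = [1, 0, 0]  (obs o_3=0)
t=4: δ = [3.349e-06, 4.465e-06, 1.488e-06]  ψ = [2, 0, 0]  (obs o_4=4)
backtrack: best end state = 1; path = [2, 0, 1, 0, 1]

path = [2, 0, 1, 0, 1]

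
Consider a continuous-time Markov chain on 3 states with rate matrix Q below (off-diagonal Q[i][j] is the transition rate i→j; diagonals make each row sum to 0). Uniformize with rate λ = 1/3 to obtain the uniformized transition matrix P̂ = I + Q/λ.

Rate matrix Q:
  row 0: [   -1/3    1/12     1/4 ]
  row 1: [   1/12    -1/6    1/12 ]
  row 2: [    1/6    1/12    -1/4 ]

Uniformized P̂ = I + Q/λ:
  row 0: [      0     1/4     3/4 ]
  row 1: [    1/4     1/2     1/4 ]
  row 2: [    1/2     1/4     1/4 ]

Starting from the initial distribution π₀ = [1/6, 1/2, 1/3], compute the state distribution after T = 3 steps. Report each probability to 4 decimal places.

π = [0.2839, 0.3359, 0.3802]

t=0: π = [0.1667, 0.5000, 0.3333]
t=1: π = [0.2917, 0.3750, 0.3333]
t=2: π = [0.2604, 0.3438, 0.3958]
t=3: π = [0.2839, 0.3359, 0.3802]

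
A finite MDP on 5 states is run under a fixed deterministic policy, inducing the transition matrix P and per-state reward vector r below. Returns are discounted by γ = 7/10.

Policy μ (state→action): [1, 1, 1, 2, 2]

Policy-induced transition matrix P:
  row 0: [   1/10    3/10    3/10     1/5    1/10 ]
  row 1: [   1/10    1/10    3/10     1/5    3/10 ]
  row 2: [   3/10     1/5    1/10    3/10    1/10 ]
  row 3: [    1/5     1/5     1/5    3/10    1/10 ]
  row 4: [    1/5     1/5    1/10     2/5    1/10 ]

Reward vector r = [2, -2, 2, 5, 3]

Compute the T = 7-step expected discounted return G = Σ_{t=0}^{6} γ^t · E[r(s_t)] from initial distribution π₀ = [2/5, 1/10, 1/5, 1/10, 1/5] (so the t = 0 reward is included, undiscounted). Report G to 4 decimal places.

t=0: π = [0.4000, 0.1000, 0.2000, 0.1000, 0.2000], E[r] = 2.1000, γ^t·E[r] = 2.100000, running G = 2.100000
t=1: π = [0.1700, 0.2300, 0.2100, 0.2700, 0.1200], E[r] = 2.0100, γ^t·E[r] = 1.407000, running G = 3.507000
t=2: π = [0.1810, 0.1940, 0.2070, 0.2720, 0.1460], E[r] = 2.1860, γ^t·E[r] = 1.071140, running G = 4.578140
t=3: π = [0.1832, 0.1987, 0.2022, 0.2771, 0.1388], E[r] = 2.1753, γ^t·E[r] = 0.746128, running G = 5.324268
t=4: π = [0.1820, 0.1985, 0.2041, 0.2757, 0.1397], E[r] = 2.1730, γ^t·E[r] = 0.521740, running G = 5.846008
t=5: π = [0.1824, 0.1984, 0.2037, 0.2759, 0.1397], E[r] = 2.1740, γ^t·E[r] = 0.365390, running G = 6.211398
t=6: π = [0.1823, 0.1984, 0.2037, 0.2759, 0.1397], E[r] = 2.1738, γ^t·E[r] = 0.255741, running G = 6.467139

G = 6.4671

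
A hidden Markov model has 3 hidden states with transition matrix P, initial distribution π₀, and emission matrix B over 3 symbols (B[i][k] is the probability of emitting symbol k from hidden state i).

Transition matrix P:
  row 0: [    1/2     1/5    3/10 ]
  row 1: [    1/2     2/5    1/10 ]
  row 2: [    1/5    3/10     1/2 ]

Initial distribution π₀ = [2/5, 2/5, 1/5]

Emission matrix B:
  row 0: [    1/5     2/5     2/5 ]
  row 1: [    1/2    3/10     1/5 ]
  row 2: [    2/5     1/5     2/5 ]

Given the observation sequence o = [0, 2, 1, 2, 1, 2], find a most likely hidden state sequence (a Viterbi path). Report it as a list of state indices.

t=0: δ = [8.000e-02, 2.000e-01, 8.000e-02]  (obs o_0=0)
t=1: δ = [4.000e-02, 1.600e-02, 1.600e-02]  ψ = [1, 1, 2]  (obs o_1=2)
t=2: δ = [8.000e-03, 2.400e-03, 2.400e-03]  ψ = [0, 0, 0]  (obs o_2=1)
t=3: δ = [1.600e-03, 3.200e-04, 9.600e-04]  ψ = [0, 0, 0]  (obs o_3=2)
t=4: δ = [3.200e-04, 9.600e-05, 9.600e-05]  ψ = [0, 0, 0]  (obs o_4=1)
t=5: δ = [6.400e-05, 1.280e-05, 3.840e-05]  ψ = [0, 0, 0]  (obs o_5=2)
backtrack: best end state = 0; path = [1, 0, 0, 0, 0, 0]

path = [1, 0, 0, 0, 0, 0]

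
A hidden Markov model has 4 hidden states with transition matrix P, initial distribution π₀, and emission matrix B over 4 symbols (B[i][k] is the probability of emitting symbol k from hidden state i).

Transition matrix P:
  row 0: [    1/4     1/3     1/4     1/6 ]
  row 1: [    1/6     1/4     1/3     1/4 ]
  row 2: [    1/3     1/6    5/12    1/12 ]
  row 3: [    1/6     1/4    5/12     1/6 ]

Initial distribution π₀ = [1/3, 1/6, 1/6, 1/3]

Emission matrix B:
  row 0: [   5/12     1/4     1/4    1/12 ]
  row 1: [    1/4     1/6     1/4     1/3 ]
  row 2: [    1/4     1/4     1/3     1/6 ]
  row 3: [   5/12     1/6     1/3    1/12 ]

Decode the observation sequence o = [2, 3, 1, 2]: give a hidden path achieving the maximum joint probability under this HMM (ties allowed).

path = [3, 2, 2, 2]

t=0: δ = [8.333e-02, 4.167e-02, 5.556e-02, 1.111e-01]  (obs o_0=2)
t=1: δ = [1.736e-03, 9.259e-03, 7.716e-03, 1.543e-03]  ψ = [0, 0, 3, 3]  (obs o_1=3)
t=2: δ = [6.430e-04, 3.858e-04, 8.038e-04, 3.858e-04]  ψ = [2, 1, 2, 1]  (obs o_2=1)
t=3: δ = [6.698e-05, 5.358e-05, 1.116e-04, 3.572e-05]  ψ = [2, 0, 2, 0]  (obs o_3=2)
backtrack: best end state = 2; path = [3, 2, 2, 2]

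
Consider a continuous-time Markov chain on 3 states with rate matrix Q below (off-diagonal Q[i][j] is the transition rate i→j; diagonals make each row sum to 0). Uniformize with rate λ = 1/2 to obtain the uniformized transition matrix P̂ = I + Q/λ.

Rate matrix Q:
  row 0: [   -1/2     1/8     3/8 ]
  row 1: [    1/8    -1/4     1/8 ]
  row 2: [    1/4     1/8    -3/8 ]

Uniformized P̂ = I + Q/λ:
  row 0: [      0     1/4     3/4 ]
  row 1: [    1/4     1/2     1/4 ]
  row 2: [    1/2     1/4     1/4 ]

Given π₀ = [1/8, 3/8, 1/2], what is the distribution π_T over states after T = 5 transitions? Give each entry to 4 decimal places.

t=0: π = [0.1250, 0.3750, 0.5000]
t=1: π = [0.3438, 0.3438, 0.3125]
t=2: π = [0.2422, 0.3359, 0.4219]
t=3: π = [0.2949, 0.3340, 0.3711]
t=4: π = [0.2690, 0.3335, 0.3975]
t=5: π = [0.2821, 0.3334, 0.3845]

π = [0.2821, 0.3334, 0.3845]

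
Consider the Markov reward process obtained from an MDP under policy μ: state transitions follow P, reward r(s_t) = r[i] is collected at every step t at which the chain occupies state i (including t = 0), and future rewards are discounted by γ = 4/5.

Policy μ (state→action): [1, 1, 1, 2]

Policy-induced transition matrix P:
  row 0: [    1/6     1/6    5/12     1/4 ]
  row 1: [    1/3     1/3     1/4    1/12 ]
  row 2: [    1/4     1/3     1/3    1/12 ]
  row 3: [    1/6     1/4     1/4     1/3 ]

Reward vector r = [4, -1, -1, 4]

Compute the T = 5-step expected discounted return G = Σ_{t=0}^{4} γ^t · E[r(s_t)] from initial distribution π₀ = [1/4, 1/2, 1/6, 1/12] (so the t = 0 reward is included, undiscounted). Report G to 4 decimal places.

t=0: π = [0.2500, 0.5000, 0.1667, 0.0833], E[r] = 0.6667, γ^t·E[r] = 0.666667, running G = 0.666667
t=1: π = [0.2639, 0.2847, 0.3056, 0.1458], E[r] = 1.0486, γ^t·E[r] = 0.838889, running G = 1.505556
t=2: π = [0.2396, 0.2772, 0.3194, 0.1638], E[r] = 1.0168, γ^t·E[r] = 0.650741, running G = 2.156296
t=3: π = [0.2395, 0.2798, 0.3166, 0.1642], E[r] = 1.0185, γ^t·E[r] = 0.521457, running G = 2.677753
t=4: π = [0.2397, 0.2797, 0.3163, 0.1643], E[r] = 1.0199, γ^t·E[r] = 0.417733, running G = 3.095486

G = 3.0955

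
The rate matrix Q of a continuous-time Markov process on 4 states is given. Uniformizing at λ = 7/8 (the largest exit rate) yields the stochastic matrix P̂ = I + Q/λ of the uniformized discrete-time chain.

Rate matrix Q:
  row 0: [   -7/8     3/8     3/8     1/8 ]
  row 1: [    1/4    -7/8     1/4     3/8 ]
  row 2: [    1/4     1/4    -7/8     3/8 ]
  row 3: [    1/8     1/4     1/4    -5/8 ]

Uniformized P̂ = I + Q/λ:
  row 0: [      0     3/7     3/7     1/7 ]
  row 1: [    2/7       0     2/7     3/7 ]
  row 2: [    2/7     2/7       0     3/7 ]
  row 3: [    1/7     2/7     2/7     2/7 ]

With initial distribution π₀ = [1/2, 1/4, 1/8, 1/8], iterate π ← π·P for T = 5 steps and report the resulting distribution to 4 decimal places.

t=0: π = [0.5000, 0.2500, 0.1250, 0.1250]
t=1: π = [0.1250, 0.2857, 0.3214, 0.2679]
t=2: π = [0.2117, 0.2219, 0.2117, 0.3546]
t=3: π = [0.1746, 0.2526, 0.2555, 0.3174]
t=4: π = [0.1905, 0.2385, 0.2377, 0.3334]
t=5: π = [0.1837, 0.2448, 0.2450, 0.3265]

π = [0.1837, 0.2448, 0.2450, 0.3265]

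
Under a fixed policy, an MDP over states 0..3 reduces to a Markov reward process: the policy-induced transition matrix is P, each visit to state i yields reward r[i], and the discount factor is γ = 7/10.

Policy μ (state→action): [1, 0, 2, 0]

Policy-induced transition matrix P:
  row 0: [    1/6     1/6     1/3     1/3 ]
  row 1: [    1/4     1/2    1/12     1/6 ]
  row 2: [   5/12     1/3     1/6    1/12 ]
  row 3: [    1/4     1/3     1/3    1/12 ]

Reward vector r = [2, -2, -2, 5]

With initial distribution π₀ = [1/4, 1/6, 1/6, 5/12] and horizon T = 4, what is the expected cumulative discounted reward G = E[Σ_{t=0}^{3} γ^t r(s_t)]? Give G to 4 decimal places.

G = 2.2767

t=0: π = [0.2500, 0.1667, 0.1667, 0.4167], E[r] = 1.9167, γ^t·E[r] = 1.916667, running G = 1.916667
t=1: π = [0.2569, 0.3194, 0.2639, 0.1597], E[r] = 0.1458, γ^t·E[r] = 0.102083, running G = 2.018750
t=2: π = [0.2726, 0.3438, 0.2095, 0.1742], E[r] = 0.3096, γ^t·E[r] = 0.151707, running G = 2.170457
t=3: π = [0.2622, 0.3452, 0.2125, 0.1801], E[r] = 0.3097, γ^t·E[r] = 0.106212, running G = 2.276669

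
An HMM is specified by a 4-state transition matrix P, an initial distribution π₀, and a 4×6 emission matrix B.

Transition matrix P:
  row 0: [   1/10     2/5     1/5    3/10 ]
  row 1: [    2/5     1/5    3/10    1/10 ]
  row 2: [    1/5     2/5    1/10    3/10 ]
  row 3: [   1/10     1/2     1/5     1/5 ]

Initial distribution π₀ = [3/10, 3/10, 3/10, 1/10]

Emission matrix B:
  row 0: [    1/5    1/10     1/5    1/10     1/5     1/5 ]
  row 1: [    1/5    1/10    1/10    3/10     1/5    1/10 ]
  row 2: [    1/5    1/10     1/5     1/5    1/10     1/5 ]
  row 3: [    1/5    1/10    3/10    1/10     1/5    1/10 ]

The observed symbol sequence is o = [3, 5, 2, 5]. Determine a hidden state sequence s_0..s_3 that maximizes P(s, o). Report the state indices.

t=0: δ = [3.000e-02, 9.000e-02, 6.000e-02, 1.000e-02]  (obs o_0=3)
t=1: δ = [7.200e-03, 2.400e-03, 5.400e-03, 1.800e-03]  ψ = [1, 2, 1, 2]  (obs o_1=5)
t=2: δ = [2.160e-04, 2.880e-04, 2.880e-04, 6.480e-04]  ψ = [2, 0, 0, 0]  (obs o_2=2)
t=3: δ = [2.304e-05, 3.240e-05, 2.592e-05, 1.296e-05]  ψ = [1, 3, 3, 3]  (obs o_3=5)
backtrack: best end state = 1; path = [1, 0, 3, 1]

path = [1, 0, 3, 1]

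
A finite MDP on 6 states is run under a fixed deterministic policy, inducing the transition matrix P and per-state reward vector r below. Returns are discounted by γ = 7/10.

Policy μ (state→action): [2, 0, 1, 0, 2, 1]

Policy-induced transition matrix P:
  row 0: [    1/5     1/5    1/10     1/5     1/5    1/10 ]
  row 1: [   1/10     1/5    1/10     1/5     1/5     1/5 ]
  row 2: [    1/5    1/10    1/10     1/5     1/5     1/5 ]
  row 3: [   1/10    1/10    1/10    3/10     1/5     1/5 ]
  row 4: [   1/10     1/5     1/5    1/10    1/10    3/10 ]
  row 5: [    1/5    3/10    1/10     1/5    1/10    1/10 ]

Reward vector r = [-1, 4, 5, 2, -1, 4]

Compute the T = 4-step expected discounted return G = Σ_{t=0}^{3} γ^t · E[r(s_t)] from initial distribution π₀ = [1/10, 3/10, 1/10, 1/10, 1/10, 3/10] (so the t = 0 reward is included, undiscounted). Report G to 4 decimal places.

t=0: π = [0.1000, 0.3000, 0.1000, 0.1000, 0.1000, 0.3000], E[r] = 2.9000, γ^t·E[r] = 2.900000, running G = 2.900000
t=1: π = [0.1500, 0.2100, 0.1100, 0.2000, 0.1600, 0.1700], E[r] = 2.1600, γ^t·E[r] = 1.512000, running G = 4.412000
t=2: π = [0.1430, 0.1860, 0.1160, 0.2040, 0.1670, 0.1840], E[r] = 2.1580, γ^t·E[r] = 1.057420, running G = 5.469420
t=3: π = [0.1443, 0.1864, 0.1167, 0.2037, 0.1649, 0.1840], E[r] = 2.1633, γ^t·E[r] = 0.742012, running G = 6.211432

G = 6.2114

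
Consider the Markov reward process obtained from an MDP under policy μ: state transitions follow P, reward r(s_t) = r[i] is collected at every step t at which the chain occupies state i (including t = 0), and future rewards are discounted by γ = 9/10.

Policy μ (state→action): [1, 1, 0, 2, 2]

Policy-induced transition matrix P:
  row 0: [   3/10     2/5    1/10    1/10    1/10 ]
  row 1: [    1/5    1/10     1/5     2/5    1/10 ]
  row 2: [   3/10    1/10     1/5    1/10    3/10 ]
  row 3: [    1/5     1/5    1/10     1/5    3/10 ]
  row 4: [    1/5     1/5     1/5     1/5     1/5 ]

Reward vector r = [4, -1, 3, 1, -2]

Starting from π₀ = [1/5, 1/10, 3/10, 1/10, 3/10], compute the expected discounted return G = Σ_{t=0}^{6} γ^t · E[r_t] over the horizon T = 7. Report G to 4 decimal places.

t=0: π = [0.2000, 0.1000, 0.3000, 0.1000, 0.3000], E[r] = 1.1000, γ^t·E[r] = 1.100000, running G = 1.100000
t=1: π = [0.2500, 0.2000, 0.1700, 0.1700, 0.2100], E[r] = 1.0600, γ^t·E[r] = 0.954000, running G = 2.054000
t=2: π = [0.2420, 0.2130, 0.1580, 0.1980, 0.1890], E[r] = 1.0490, γ^t·E[r] = 0.849690, running G = 2.903690
t=3: π = [0.2400, 0.2113, 0.1560, 0.2026, 0.1901], E[r] = 1.0391, γ^t·E[r] = 0.757504, running G = 3.661194
t=4: π = [0.2396, 0.2113, 0.1557, 0.2027, 0.1907], E[r] = 1.0356, γ^t·E[r] = 0.679424, running G = 4.340618
t=5: π = [0.2395, 0.2112, 0.1558, 0.2027, 0.1908], E[r] = 1.0355, γ^t·E[r] = 0.611425, running G = 4.952043
t=6: π = [0.2395, 0.2112, 0.1558, 0.2027, 0.1908], E[r] = 1.0354, γ^t·E[r] = 0.550256, running G = 5.502299

G = 5.5023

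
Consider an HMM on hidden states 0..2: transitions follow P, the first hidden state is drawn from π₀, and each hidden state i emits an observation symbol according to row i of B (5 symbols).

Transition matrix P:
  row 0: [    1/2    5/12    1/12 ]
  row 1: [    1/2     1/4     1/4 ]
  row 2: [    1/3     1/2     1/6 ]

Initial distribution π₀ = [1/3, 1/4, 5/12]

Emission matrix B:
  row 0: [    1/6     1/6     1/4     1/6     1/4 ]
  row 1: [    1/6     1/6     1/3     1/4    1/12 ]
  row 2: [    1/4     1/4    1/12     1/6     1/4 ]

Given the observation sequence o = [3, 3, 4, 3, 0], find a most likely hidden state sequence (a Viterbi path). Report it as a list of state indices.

path = [2, 1, 0, 1, 0]

t=0: δ = [5.556e-02, 6.250e-02, 6.944e-02]  (obs o_0=3)
t=1: δ = [5.208e-03, 8.681e-03, 2.604e-03]  ψ = [1, 2, 1]  (obs o_1=3)
t=2: δ = [1.085e-03, 1.808e-04, 5.425e-04]  ψ = [1, 0, 1]  (obs o_2=4)
t=3: δ = [9.042e-05, 1.130e-04, 1.507e-05]  ψ = [0, 0, 0]  (obs o_3=3)
t=4: δ = [9.419e-06, 6.279e-06, 7.064e-06]  ψ = [1, 0, 1]  (obs o_4=0)
backtrack: best end state = 0; path = [2, 1, 0, 1, 0]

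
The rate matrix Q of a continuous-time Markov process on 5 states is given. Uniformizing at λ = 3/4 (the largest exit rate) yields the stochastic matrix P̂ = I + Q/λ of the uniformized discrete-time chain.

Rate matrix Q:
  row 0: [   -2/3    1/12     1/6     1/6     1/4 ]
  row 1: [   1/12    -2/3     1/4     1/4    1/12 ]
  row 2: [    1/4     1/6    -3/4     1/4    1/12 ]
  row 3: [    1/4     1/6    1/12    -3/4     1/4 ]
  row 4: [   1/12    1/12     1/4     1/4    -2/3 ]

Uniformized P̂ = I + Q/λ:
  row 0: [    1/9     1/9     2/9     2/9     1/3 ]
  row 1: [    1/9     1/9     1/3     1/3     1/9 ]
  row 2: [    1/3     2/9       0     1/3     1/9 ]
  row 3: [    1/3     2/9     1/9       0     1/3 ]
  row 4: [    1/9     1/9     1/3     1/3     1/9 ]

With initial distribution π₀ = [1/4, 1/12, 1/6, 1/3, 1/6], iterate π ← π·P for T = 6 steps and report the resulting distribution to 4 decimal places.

π = [0.2059, 0.1585, 0.1941, 0.2327, 0.2087]

t=0: π = [0.2500, 0.0833, 0.1667, 0.3333, 0.1667]
t=1: π = [0.2222, 0.1667, 0.1759, 0.1944, 0.2407]
t=2: π = [0.1934, 0.1523, 0.2068, 0.2438, 0.2037]
t=3: π = [0.2112, 0.1612, 0.1887, 0.2306, 0.2083]
t=4: π = [0.2043, 0.1577, 0.1957, 0.2330, 0.2093]
t=5: π = [0.2064, 0.1587, 0.1936, 0.2330, 0.2083]
t=6: π = [0.2059, 0.1585, 0.1941, 0.2327, 0.2087]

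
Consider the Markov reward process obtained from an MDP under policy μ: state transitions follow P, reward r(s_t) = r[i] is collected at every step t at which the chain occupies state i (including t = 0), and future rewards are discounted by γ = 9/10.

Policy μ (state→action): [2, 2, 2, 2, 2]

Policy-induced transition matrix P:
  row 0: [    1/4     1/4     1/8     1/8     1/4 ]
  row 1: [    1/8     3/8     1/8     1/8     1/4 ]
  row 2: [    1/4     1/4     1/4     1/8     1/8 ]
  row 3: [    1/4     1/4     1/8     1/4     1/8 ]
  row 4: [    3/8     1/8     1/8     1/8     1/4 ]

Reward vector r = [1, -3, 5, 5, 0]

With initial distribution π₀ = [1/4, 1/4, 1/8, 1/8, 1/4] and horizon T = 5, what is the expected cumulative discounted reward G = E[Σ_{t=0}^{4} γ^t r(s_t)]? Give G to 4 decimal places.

t=0: π = [0.2500, 0.2500, 0.1250, 0.1250, 0.2500], E[r] = 0.7500, γ^t·E[r] = 0.750000, running G = 0.750000
t=1: π = [0.2500, 0.2500, 0.1406, 0.1406, 0.2188], E[r] = 0.9063, γ^t·E[r] = 0.815625, running G = 1.565625
t=2: π = [0.2461, 0.2539, 0.1426, 0.1426, 0.2148], E[r] = 0.9102, γ^t·E[r] = 0.737227, running G = 2.302852
t=3: π = [0.2451, 0.2549, 0.1428, 0.1428, 0.2144], E[r] = 0.9087, γ^t·E[r] = 0.662436, running G = 2.965288
t=4: π = [0.2449, 0.2551, 0.1429, 0.1429, 0.2143], E[r] = 0.9083, γ^t·E[r] = 0.595912, running G = 3.561200

G = 3.5612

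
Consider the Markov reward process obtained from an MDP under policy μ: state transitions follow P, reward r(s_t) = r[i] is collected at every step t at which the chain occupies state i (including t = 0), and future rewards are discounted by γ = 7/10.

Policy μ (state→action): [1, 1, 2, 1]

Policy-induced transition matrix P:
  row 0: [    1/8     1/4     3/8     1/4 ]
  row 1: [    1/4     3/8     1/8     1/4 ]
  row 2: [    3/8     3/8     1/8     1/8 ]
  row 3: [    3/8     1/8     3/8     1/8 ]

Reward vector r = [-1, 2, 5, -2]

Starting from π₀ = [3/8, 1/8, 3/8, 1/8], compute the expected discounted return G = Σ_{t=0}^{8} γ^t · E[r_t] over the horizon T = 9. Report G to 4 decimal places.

t=0: π = [0.3750, 0.1250, 0.3750, 0.1250], E[r] = 1.5000, γ^t·E[r] = 1.500000, running G = 1.500000
t=1: π = [0.2656, 0.2969, 0.2500, 0.1875], E[r] = 1.2031, γ^t·E[r] = 0.842188, running G = 2.342188
t=2: π = [0.2715, 0.2949, 0.2383, 0.1953], E[r] = 1.1191, γ^t·E[r] = 0.548379, running G = 2.890566
t=3: π = [0.2703, 0.2922, 0.2417, 0.1958], E[r] = 1.1311, γ^t·E[r] = 0.387969, running G = 3.278535
t=4: π = [0.2709, 0.2923, 0.2415, 0.1953], E[r] = 1.1306, γ^t·E[r] = 0.271453, running G = 3.549988
t=5: π = [0.2707, 0.2923, 0.2416, 0.1954], E[r] = 1.1309, γ^t·E[r] = 0.190063, running G = 3.740051
t=6: π = [0.2708, 0.2923, 0.2415, 0.1954], E[r] = 1.1307, γ^t·E[r] = 0.133032, running G = 3.873083
t=7: π = [0.2708, 0.2923, 0.2415, 0.1954], E[r] = 1.1308, γ^t·E[r] = 0.093124, running G = 3.966207
t=8: π = [0.2708, 0.2923, 0.2415, 0.1954], E[r] = 1.1308, γ^t·E[r] = 0.065187, running G = 4.031393

G = 4.0314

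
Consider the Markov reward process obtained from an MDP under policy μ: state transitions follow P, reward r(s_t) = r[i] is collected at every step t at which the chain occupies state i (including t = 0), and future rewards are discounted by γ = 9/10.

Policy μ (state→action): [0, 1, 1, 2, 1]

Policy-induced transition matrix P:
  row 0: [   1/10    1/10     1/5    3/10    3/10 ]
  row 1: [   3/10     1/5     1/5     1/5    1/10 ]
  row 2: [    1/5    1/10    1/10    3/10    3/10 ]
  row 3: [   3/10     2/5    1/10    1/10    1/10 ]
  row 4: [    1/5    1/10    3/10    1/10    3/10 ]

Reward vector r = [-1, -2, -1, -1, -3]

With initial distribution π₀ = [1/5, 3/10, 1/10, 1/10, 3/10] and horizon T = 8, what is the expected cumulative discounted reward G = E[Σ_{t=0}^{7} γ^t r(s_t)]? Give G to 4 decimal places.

G = -9.5208

t=0: π = [0.2000, 0.3000, 0.1000, 0.1000, 0.3000], E[r] = -1.9000, γ^t·E[r] = -1.900000, running G = -1.900000
t=1: π = [0.2200, 0.1600, 0.2100, 0.1900, 0.2200], E[r] = -1.6000, γ^t·E[r] = -1.440000, running G = -3.340000
t=2: π = [0.2130, 0.1730, 0.1820, 0.2020, 0.2300], E[r] = -1.6330, γ^t·E[r] = -1.322730, running G = -4.662730
t=3: π = [0.2162, 0.1779, 0.1846, 0.1963, 0.2250], E[r] = -1.6279, γ^t·E[r] = -1.186739, running G = -5.849469
t=4: π = [0.2158, 0.1767, 0.1844, 0.1980, 0.2252], E[r] = -1.6270, γ^t·E[r] = -1.067475, running G = -6.916944
t=5: π = [0.2159, 0.1771, 0.1843, 0.1977, 0.2251], E[r] = -1.6272, γ^t·E[r] = -0.960846, running G = -7.877790
t=6: π = [0.2159, 0.1770, 0.1843, 0.1977, 0.2250], E[r] = -1.6271, γ^t·E[r] = -0.864715, running G = -8.742504
t=7: π = [0.2159, 0.1770, 0.1843, 0.1977, 0.2250], E[r] = -1.6271, γ^t·E[r] = -0.778247, running G = -9.520751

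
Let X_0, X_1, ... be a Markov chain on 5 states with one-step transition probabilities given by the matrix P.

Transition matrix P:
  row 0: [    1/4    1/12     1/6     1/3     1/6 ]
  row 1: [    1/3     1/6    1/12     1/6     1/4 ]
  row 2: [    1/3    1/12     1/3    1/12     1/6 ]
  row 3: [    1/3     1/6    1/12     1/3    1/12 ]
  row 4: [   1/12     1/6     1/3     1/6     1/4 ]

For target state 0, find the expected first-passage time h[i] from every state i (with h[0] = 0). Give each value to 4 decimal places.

h = [0.0000, 3.5441, 3.4671, 3.3708, 4.4109]

First-step conditioning: h[0] = 0; for i ≠ 0, h[i] = 1 + Σ_k P[i][k]·h[k].
  h[1] = 1 + 1/6·h[1] + 1/12·h[2] + 1/6·h[3] + 1/4·h[4]
  h[2] = 1 + 1/12·h[1] + 1/3·h[2] + 1/12·h[3] + 1/6·h[4]
  h[3] = 1 + 1/6·h[1] + 1/12·h[2] + 1/3·h[3] + 1/12·h[4]
  h[4] = 1 + 1/6·h[1] + 1/3·h[2] + 1/6·h[3] + 1/4·h[4]
Solving the 4×4 linear system over states ≠ 0 gives exactly h = [0, 2208/623, 2160/623, 300/89, 2748/623] (h[0] = 0 is the target).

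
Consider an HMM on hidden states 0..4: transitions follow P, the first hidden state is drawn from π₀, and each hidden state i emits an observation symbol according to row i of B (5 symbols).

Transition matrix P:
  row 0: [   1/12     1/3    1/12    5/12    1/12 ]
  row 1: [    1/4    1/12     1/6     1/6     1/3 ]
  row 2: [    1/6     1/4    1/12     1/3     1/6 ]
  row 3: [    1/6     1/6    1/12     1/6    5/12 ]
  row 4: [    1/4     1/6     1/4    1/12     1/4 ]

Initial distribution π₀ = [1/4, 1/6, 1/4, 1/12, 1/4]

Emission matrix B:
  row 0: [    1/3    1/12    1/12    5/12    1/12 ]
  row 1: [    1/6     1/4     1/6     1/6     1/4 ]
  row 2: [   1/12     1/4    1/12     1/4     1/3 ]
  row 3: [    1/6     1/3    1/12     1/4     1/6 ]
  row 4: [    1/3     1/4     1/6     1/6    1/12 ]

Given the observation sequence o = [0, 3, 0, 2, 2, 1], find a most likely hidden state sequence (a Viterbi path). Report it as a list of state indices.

path = [0, 3, 4, 4, 0, 3]

t=0: δ = [8.333e-02, 2.778e-02, 2.083e-02, 1.389e-02, 8.333e-02]  (obs o_0=0)
t=1: δ = [8.681e-03, 4.630e-03, 5.208e-03, 8.681e-03, 3.472e-03]  ψ = [4, 0, 4, 0, 4]  (obs o_1=3)
t=2: δ = [4.823e-04, 4.823e-04, 7.234e-05, 6.028e-04, 1.206e-03]  ψ = [3, 0, 4, 0, 3]  (obs o_2=0)
t=3: δ = [2.512e-05, 3.349e-05, 2.512e-05, 1.674e-05, 5.023e-05]  ψ = [4, 4, 4, 0, 4]  (obs o_3=2)
t=4: δ = [1.047e-06, 1.395e-06, 1.047e-06, 8.721e-07, 2.093e-06]  ψ = [4, 0, 4, 0, 4]  (obs o_4=2)
t=5: δ = [4.361e-08, 8.721e-08, 1.308e-07, 1.454e-07, 1.308e-07]  ψ = [4, 0, 4, 0, 4]  (obs o_5=1)
backtrack: best end state = 3; path = [0, 3, 4, 4, 0, 3]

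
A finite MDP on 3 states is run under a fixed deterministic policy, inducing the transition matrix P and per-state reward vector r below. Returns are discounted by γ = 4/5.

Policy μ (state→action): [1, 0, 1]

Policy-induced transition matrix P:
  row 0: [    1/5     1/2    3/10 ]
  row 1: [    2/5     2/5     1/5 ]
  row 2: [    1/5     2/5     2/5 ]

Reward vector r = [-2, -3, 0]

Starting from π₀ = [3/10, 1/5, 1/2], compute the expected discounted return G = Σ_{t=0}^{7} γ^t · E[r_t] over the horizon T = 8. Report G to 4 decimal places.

G = -6.9915

t=0: π = [0.3000, 0.2000, 0.5000], E[r] = -1.2000, γ^t·E[r] = -1.200000, running G = -1.200000
t=1: π = [0.2400, 0.4300, 0.3300], E[r] = -1.7700, γ^t·E[r] = -1.416000, running G = -2.616000
t=2: π = [0.2860, 0.4240, 0.2900], E[r] = -1.8440, γ^t·E[r] = -1.180160, running G = -3.796160
t=3: π = [0.2848, 0.4286, 0.2866], E[r] = -1.8554, γ^t·E[r] = -0.949965, running G = -4.746125
t=4: π = [0.2857, 0.4285, 0.2858], E[r] = -1.8569, γ^t·E[r] = -0.760578, running G = -5.506703
t=5: π = [0.2857, 0.4286, 0.2857], E[r] = -1.8571, γ^t·E[r] = -0.608537, running G = -6.115240
t=6: π = [0.2857, 0.4286, 0.2857], E[r] = -1.8571, γ^t·E[r] = -0.486837, running G = -6.602077
t=7: π = [0.2857, 0.4286, 0.2857], E[r] = -1.8571, γ^t·E[r] = -0.389471, running G = -6.991548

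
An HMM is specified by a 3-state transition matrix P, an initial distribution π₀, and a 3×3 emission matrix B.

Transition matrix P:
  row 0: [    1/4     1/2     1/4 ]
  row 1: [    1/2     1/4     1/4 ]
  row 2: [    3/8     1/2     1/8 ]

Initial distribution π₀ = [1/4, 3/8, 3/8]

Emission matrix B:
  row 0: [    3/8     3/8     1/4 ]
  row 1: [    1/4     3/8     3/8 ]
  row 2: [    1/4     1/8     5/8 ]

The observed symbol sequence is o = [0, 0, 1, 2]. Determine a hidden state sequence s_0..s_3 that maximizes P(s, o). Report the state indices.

t=0: δ = [9.375e-02, 9.375e-02, 9.375e-02]  (obs o_0=0)
t=1: δ = [1.758e-02, 1.172e-02, 5.859e-03]  ψ = [1, 0, 0]  (obs o_1=0)
t=2: δ = [2.197e-03, 3.296e-03, 5.493e-04]  ψ = [1, 0, 0]  (obs o_2=1)
t=3: δ = [4.120e-04, 4.120e-04, 5.150e-04]  ψ = [1, 0, 1]  (obs o_3=2)
backtrack: best end state = 2; path = [1, 0, 1, 2]

path = [1, 0, 1, 2]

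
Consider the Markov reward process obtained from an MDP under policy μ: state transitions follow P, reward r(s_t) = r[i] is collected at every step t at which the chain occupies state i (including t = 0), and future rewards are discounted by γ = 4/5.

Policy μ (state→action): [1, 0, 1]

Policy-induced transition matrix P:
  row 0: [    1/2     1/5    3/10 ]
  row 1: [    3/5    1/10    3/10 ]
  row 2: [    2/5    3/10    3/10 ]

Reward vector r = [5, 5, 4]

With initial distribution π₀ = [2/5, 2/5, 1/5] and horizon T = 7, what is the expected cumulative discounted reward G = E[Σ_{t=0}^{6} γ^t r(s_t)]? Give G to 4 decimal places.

G = 18.6717

t=0: π = [0.4000, 0.4000, 0.2000], E[r] = 4.8000, γ^t·E[r] = 4.800000, running G = 4.800000
t=1: π = [0.5200, 0.1800, 0.3000], E[r] = 4.7000, γ^t·E[r] = 3.760000, running G = 8.560000
t=2: π = [0.4880, 0.2120, 0.3000], E[r] = 4.7000, γ^t·E[r] = 3.008000, running G = 11.568000
t=3: π = [0.4912, 0.2088, 0.3000], E[r] = 4.7000, γ^t·E[r] = 2.406400, running G = 13.974400
t=4: π = [0.4909, 0.2091, 0.3000], E[r] = 4.7000, γ^t·E[r] = 1.925120, running G = 15.899520
t=5: π = [0.4909, 0.2091, 0.3000], E[r] = 4.7000, γ^t·E[r] = 1.540096, running G = 17.439616
t=6: π = [0.4909, 0.2091, 0.3000], E[r] = 4.7000, γ^t·E[r] = 1.232077, running G = 18.671693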